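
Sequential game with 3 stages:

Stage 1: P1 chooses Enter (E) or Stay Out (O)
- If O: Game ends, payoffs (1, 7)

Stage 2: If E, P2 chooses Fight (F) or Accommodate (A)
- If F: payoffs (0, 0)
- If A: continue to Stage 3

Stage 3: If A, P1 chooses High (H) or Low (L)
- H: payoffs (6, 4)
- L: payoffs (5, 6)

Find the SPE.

SPE: (E, A, H); Outcome (6, 4)

Work:
Stage 3: P1 chooses H (6 vs 5)
Stage 2: P2: F->0, A->4 (anticipating H). Choose A
Stage 1: P1: O->1, E->6 (anticipating A, H). Choose E
SPE path: E -> A -> H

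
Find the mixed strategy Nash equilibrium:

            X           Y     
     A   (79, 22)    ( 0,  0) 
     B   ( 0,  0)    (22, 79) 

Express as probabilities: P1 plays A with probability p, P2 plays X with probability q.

p = 0.7822, q = 0.2178

Work:
Find probabilities that make opponent indifferent:
P2 chooses q to make P1 indifferent between A and B
P1 chooses p to make P2 indifferent between X and Y
Mixed NE: P1 plays (A: 0.7822, B: 0.2178), P2 plays (X: 0.2178, Y: 0.7822)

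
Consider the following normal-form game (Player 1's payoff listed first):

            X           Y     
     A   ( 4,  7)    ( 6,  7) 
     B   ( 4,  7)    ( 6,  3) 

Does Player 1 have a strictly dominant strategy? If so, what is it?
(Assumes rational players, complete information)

No strictly dominant strategy exists for Player 1

Work:
A strategy strictly dominates another if it gives a strictly higher payoff against every opponent action. Compare each pair of P1's strategies column-by-column:
  A vs B: [4 vs 4, 6 vs 6] → A does not strictly dominate B (column X: 4 ≤ 4)
  B vs A: [4 vs 4, 6 vs 6] → B does not strictly dominate A (column X: 4 ≤ 4)
No single strategy strictly dominates all others → no strictly dominant strategy.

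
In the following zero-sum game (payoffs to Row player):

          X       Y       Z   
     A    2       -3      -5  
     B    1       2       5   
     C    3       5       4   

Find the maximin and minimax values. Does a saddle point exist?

Maximin = 3, Minimax = 3, Saddle: True

Work:
Row minimums: [-5, 1, 3] → maximin = 3
Column maximums: [3, 5, 5] → minimax = 3
Saddle point exists! Game value = 3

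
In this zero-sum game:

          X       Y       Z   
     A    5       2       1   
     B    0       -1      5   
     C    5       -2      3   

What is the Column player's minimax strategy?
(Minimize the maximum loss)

Column should play Y, value = 2

Work:
Column player minimizes Row's maximum payoff:
Column X: max payoff to Row = 5
Column Y: max payoff to Row = 2
Column Z: max payoff to Row = 5
Minimum is 2, achieved by column Y.
Minimax strategy: Y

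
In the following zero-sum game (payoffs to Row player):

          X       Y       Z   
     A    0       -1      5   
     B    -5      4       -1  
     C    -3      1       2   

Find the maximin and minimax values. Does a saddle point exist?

Maximin = -1, Minimax = 0, Saddle: False

Work:
Row minimums: [-1, -5, -3] → maximin = -1
Column maximums: [0, 4, 5] → minimax = 0
No saddle point (maximin ≠ minimax). Mixed strategy needed.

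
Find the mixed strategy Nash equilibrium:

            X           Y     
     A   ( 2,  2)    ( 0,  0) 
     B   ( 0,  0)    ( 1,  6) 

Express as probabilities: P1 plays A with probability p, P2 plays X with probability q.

p = 0.75, q = 0.3333

Work:
Find probabilities that make opponent indifferent:
P2 chooses q to make P1 indifferent between A and B
P1 chooses p to make P2 indifferent between X and Y
Mixed NE: P1 plays (A: 0.75, B: 0.25), P2 plays (X: 0.3333, Y: 0.6667)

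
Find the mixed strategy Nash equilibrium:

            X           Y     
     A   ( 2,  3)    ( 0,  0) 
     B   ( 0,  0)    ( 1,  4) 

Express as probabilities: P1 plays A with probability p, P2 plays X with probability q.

p = 0.5714, q = 0.3333

Work:
Find probabilities that make opponent indifferent:
P2 chooses q to make P1 indifferent between A and B
P1 chooses p to make P2 indifferent between X and Y
Mixed NE: P1 plays (A: 0.5714, B: 0.4286), P2 plays (X: 0.3333, Y: 0.6667)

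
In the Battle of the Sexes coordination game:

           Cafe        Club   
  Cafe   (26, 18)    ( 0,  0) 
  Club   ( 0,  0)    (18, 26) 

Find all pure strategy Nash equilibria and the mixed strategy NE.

Pure NE: (Cafe, Cafe) and (Club, Club); Mixed NE: p = 0.5909, q = 0.4091

Work:
Check pure NE:
(Cafe, Cafe): (26, 18) - no unilateral deviation beneficial
(Club, Club): (18, 26) - no unilateral deviation beneficial
Mixed NE: P1 plays Cafe with p = 0.5909, P2 plays Cafe with q = 0.4091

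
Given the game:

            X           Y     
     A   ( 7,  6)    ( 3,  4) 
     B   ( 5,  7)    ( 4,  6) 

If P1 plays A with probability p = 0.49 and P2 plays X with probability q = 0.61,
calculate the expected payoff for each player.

E[P1] = 5.0167, E[P2] = 5.9289

Work:
E[P1] = p·q·π₁(A,X) + p·(1-q)·π₁(A,Y) + (1-p)·q·π₁(B,X) + (1-p)·(1-q)·π₁(B,Y)
= 0.49·0.61·7 + 0.49·0.39·3 + 0.51·0.61·5 + 0.51·0.39·4
= 5.0167

E[P2] = 5.9289 (similar calculation)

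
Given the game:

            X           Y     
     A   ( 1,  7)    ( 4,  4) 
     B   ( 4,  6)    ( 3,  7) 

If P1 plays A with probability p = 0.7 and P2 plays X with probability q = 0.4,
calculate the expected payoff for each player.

E[P1] = 2.98, E[P2] = 5.62

Work:
E[P1] = p·q·π₁(A,X) + p·(1-q)·π₁(A,Y) + (1-p)·q·π₁(B,X) + (1-p)·(1-q)·π₁(B,Y)
= 0.7·0.4·1 + 0.7·0.6·4 + 0.3·0.4·4 + 0.3·0.6·3
= 2.98

E[P2] = 5.62 (similar calculation)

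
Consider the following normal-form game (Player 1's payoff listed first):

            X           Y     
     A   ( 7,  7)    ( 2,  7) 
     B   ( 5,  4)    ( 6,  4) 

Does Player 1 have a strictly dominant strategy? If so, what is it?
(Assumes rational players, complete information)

No strictly dominant strategy exists for Player 1

Work:
A strategy strictly dominates another if it gives a strictly higher payoff against every opponent action. Compare each pair of P1's strategies column-by-column:
  A vs B: [7 vs 5, 2 vs 6] → A does not strictly dominate B (column Y: 2 ≤ 6)
  B vs A: [5 vs 7, 6 vs 2] → B does not strictly dominate A (column X: 5 ≤ 7)
No single strategy strictly dominates all others → no strictly dominant strategy.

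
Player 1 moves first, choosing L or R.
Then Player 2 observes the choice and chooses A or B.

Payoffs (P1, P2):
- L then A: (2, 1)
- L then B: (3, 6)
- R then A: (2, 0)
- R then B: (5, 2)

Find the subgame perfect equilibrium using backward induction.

P1 plays R, P2 plays B after L and B after R; Payoff (5, 2)

Work:
Backward induction:
After L: P2 chooses B → P1 gets 3
After R: P2 chooses B → P1 gets 5
P1 chooses R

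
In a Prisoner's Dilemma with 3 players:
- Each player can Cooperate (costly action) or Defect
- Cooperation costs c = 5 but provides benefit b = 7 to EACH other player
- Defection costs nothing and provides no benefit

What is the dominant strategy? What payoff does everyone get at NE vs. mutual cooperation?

Dominant: Defect; NE payoff = 0; Coop payoff = 9

Work:
Defect dominates (saves cost c = 5, benefit to others is external)
NE: All defect → everyone gets 0
If all cooperate: each receives (2)×7 - 5 = 9
Social dilemma: 9 > 0 but NE gives 0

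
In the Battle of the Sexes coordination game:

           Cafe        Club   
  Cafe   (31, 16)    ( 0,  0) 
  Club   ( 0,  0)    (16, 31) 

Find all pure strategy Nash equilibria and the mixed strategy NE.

Pure NE: (Cafe, Cafe) and (Club, Club); Mixed NE: p = 0.6596, q = 0.3404

Work:
Check pure NE:
(Cafe, Cafe): (31, 16) - no unilateral deviation beneficial
(Club, Club): (16, 31) - no unilateral deviation beneficial
Mixed NE: P1 plays Cafe with p = 0.6596, P2 plays Cafe with q = 0.3404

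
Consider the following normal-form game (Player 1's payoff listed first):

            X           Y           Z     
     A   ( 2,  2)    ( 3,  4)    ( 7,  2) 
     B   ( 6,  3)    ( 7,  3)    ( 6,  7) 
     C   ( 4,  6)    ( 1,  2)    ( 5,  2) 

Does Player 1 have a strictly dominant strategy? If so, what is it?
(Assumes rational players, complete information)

No strictly dominant strategy exists for Player 1

Work:
A strategy strictly dominates another if it gives a strictly higher payoff against every opponent action. Compare each pair of P1's strategies column-by-column:
  A vs B: [2 vs 6, 3 vs 7, 7 vs 6] → A does not strictly dominate B (column X: 2 ≤ 6)
  A vs C: [2 vs 4, 3 vs 1, 7 vs 5] → A does not strictly dominate C (column X: 2 ≤ 4)
  B vs A: [6 vs 2, 7 vs 3, 6 vs 7] → B does not strictly dominate A (column Z: 6 ≤ 7)
  B vs C: [6 vs 4, 7 vs 1, 6 vs 5] → B strictly dominates C
  C vs A: [4 vs 2, 1 vs 3, 5 vs 7] → C does not strictly dominate A (column Y: 1 ≤ 3)
  C vs B: [4 vs 6, 1 vs 7, 5 vs 6] → C does not strictly dominate B (column X: 4 ≤ 6)
No single strategy strictly dominates all others → no strictly dominant strategy.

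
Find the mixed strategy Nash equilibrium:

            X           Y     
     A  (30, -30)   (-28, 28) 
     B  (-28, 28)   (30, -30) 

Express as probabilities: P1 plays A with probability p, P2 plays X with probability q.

p = 0.5, q = 0.5

Work:
Find probabilities that make opponent indifferent:
P2 chooses q to make P1 indifferent between A and B
P1 chooses p to make P2 indifferent between X and Y
Mixed NE: P1 plays (A: 0.5, B: 0.5), P2 plays (X: 0.5, Y: 0.5)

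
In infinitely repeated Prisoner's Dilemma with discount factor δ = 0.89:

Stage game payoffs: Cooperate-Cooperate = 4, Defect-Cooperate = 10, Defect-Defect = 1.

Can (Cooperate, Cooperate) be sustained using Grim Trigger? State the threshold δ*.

δ* = 0.6667; since δ = 0.89 ≥ 0.6667, cooperation can be sustained

Work:
For Grim Trigger:
Cooperate forever: 4/(1-δ)
Defect then punished: 10 + 1·δ/(1-δ)
Need: 4/(1-δ) ≥ 10 + 1·δ/(1-δ)
Solving: δ ≥ (T-R)/(T-P) = (10-4)/(10-1) = 0.6667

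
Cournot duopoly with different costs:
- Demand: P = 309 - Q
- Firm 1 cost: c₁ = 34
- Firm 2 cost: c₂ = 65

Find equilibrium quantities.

q₁* = 102.0, q₂* = 71.0

Work:
Reaction: q₁ = (309 - 34 - q₂)/2
Reaction: q₂ = (309 - 65 - q₁)/2
Solve simultaneously:
q₁* = (309 - 2×34 + 65)/3 = 102.0
q₂* = (309 - 2×65 + 34)/3 = 71.0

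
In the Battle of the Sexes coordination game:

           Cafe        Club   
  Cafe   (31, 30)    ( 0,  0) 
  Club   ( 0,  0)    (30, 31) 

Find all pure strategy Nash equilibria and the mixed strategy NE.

Pure NE: (Cafe, Cafe) and (Club, Club); Mixed NE: p = 0.5082, q = 0.4918

Work:
Check pure NE:
(Cafe, Cafe): (31, 30) - no unilateral deviation beneficial
(Club, Club): (30, 31) - no unilateral deviation beneficial
Mixed NE: P1 plays Cafe with p = 0.5082, P2 plays Cafe with q = 0.4918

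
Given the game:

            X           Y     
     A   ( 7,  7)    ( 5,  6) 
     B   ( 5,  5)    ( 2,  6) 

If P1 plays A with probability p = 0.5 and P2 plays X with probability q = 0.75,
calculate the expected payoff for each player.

E[P1] = 5.375, E[P2] = 6.0

Work:
E[P1] = p·q·π₁(A,X) + p·(1-q)·π₁(A,Y) + (1-p)·q·π₁(B,X) + (1-p)·(1-q)·π₁(B,Y)
= 0.5·0.75·7 + 0.5·0.25·5 + 0.5·0.75·5 + 0.5·0.25·2
= 5.375

E[P2] = 6.0 (similar calculation)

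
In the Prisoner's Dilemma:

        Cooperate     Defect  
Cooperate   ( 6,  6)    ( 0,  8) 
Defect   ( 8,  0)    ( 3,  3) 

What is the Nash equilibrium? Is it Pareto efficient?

(Defect, Defect) is NE; not Pareto efficient

Work:
Defect dominates Cooperate for both players:
If P2 cooperates: Defect (8) > Cooperate (6)
If P2 defects: Defect (3) > Cooperate (0)
NE: (Defect, Defect) with payoff (3, 3)
But (Cooperate, Cooperate) = (6, 6) Pareto dominates (3, 3)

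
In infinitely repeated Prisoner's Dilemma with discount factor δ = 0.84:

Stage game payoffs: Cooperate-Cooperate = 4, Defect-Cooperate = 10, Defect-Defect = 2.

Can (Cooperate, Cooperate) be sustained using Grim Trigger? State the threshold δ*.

δ* = 0.75; since δ = 0.84 ≥ 0.75, cooperation can be sustained

Work:
For Grim Trigger:
Cooperate forever: 4/(1-δ)
Defect then punished: 10 + 2·δ/(1-δ)
Need: 4/(1-δ) ≥ 10 + 2·δ/(1-δ)
Solving: δ ≥ (T-R)/(T-P) = (10-4)/(10-2) = 0.75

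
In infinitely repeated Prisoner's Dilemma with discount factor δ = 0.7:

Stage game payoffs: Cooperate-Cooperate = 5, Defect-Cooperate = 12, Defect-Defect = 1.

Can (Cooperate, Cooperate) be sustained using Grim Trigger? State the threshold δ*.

δ* = 0.6364; since δ = 0.7 ≥ 0.6364, cooperation can be sustained

Work:
For Grim Trigger:
Cooperate forever: 5/(1-δ)
Defect then punished: 12 + 1·δ/(1-δ)
Need: 5/(1-δ) ≥ 12 + 1·δ/(1-δ)
Solving: δ ≥ (T-R)/(T-P) = (12-5)/(12-1) = 0.6364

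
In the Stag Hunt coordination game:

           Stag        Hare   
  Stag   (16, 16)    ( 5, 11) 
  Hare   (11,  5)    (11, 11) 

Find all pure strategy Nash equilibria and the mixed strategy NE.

Pure NE: (Stag, Stag) and (Hare, Hare); Mixed NE: p = 0.5455, q = 0.5455

Work:
Check pure NE:
(Stag, Stag): (16, 16) - no unilateral deviation beneficial
(Hare, Hare): (11, 11) - no unilateral deviation beneficial
Mixed NE: P1 plays Stag with p = 0.5455, P2 plays Stag with q = 0.5455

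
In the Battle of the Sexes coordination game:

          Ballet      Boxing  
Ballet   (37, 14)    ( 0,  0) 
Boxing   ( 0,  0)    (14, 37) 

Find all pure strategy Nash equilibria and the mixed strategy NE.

Pure NE: (Ballet, Ballet) and (Boxing, Boxing); Mixed NE: p = 0.7255, q = 0.2745

Work:
Check pure NE:
(Ballet, Ballet): (37, 14) - no unilateral deviation beneficial
(Boxing, Boxing): (14, 37) - no unilateral deviation beneficial
Mixed NE: P1 plays Ballet with p = 0.7255, P2 plays Ballet with q = 0.2745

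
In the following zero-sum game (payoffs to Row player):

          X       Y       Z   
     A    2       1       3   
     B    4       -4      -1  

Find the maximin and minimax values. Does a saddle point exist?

Maximin = 1, Minimax = 1, Saddle: True

Work:
Row minimums: [1, -4] → maximin = 1
Column maximums: [4, 1, 3] → minimax = 1
Saddle point exists! Game value = 1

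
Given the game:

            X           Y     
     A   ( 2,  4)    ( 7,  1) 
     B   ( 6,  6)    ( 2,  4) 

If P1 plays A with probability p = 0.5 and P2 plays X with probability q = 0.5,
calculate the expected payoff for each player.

E[P1] = 4.25, E[P2] = 3.75

Work:
E[P1] = p·q·π₁(A,X) + p·(1-q)·π₁(A,Y) + (1-p)·q·π₁(B,X) + (1-p)·(1-q)·π₁(B,Y)
= 0.5·0.5·2 + 0.5·0.5·7 + 0.5·0.5·6 + 0.5·0.5·2
= 4.25

E[P2] = 3.75 (similar calculation)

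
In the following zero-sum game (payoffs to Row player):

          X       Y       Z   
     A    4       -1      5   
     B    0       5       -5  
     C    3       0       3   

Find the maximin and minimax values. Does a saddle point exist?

Maximin = 0, Minimax = 4, Saddle: False

Work:
Row minimums: [-1, -5, 0] → maximin = 0
Column maximums: [4, 5, 5] → minimax = 4
No saddle point (maximin ≠ minimax). Mixed strategy needed.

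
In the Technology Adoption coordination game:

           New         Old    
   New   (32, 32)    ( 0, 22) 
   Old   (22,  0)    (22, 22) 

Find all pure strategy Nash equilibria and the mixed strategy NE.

Pure NE: (New, New) and (Old, Old); Mixed NE: p = 0.6875, q = 0.6875

Work:
Check pure NE:
(New, New): (32, 32) - no unilateral deviation beneficial
(Old, Old): (22, 22) - no unilateral deviation beneficial
Mixed NE: P1 plays New with p = 0.6875, P2 plays New with q = 0.6875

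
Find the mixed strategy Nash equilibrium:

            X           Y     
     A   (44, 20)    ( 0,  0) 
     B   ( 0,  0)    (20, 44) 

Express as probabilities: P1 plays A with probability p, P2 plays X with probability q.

p = 0.6875, q = 0.3125

Work:
Find probabilities that make opponent indifferent:
P2 chooses q to make P1 indifferent between A and B
P1 chooses p to make P2 indifferent between X and Y
Mixed NE: P1 plays (A: 0.6875, B: 0.3125), P2 plays (X: 0.3125, Y: 0.6875)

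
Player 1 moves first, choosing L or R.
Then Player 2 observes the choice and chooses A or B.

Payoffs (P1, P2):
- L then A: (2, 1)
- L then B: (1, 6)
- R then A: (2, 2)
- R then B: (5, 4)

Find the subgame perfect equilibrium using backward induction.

P1 plays R, P2 plays B after L and B after R; Payoff (5, 4)

Work:
Backward induction:
After L: P2 chooses B → P1 gets 1
After R: P2 chooses B → P1 gets 5
P1 chooses R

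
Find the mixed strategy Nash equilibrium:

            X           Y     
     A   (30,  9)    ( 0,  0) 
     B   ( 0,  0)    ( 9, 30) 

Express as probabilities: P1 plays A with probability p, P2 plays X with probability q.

p = 0.7692, q = 0.2308

Work:
Find probabilities that make opponent indifferent:
P2 chooses q to make P1 indifferent between A and B
P1 chooses p to make P2 indifferent between X and Y
Mixed NE: P1 plays (A: 0.7692, B: 0.2308), P2 plays (X: 0.2308, Y: 0.7692)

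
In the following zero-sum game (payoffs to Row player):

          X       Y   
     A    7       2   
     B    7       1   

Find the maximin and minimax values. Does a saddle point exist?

Maximin = 2, Minimax = 2, Saddle: True

Work:
Row minimums: [2, 1] → maximin = 2
Column maximums: [7, 2] → minimax = 2
Saddle point exists! Game value = 2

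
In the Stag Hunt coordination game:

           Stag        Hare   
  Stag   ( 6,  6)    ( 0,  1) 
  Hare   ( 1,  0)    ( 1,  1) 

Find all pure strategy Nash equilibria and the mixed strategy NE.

Pure NE: (Stag, Stag) and (Hare, Hare); Mixed NE: p = 0.1667, q = 0.1667

Work:
Check pure NE:
(Stag, Stag): (6, 6) - no unilateral deviation beneficial
(Hare, Hare): (1, 1) - no unilateral deviation beneficial
Mixed NE: P1 plays Stag with p = 0.1667, P2 plays Stag with q = 0.1667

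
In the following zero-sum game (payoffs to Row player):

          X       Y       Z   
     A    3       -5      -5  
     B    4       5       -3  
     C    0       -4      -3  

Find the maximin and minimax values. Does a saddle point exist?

Maximin = -3, Minimax = -3, Saddle: True

Work:
Row minimums: [-5, -3, -4] → maximin = -3
Column maximums: [4, 5, -3] → minimax = -3
Saddle point exists! Game value = -3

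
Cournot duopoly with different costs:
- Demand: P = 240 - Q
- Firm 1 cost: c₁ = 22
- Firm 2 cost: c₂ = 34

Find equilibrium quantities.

q₁* = 76.67, q₂* = 64.67

Work:
Reaction: q₁ = (240 - 22 - q₂)/2
Reaction: q₂ = (240 - 34 - q₁)/2
Solve simultaneously:
q₁* = (240 - 2×22 + 34)/3 = 76.67
q₂* = (240 - 2×34 + 22)/3 = 64.67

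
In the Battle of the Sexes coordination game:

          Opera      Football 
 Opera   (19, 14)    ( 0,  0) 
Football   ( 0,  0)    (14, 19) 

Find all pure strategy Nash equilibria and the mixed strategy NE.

Pure NE: (Opera, Opera) and (Football, Football); Mixed NE: p = 0.5758, q = 0.4242

Work:
Check pure NE:
(Opera, Opera): (19, 14) - no unilateral deviation beneficial
(Football, Football): (14, 19) - no unilateral deviation beneficial
Mixed NE: P1 plays Opera with p = 0.5758, P2 plays Opera with q = 0.4242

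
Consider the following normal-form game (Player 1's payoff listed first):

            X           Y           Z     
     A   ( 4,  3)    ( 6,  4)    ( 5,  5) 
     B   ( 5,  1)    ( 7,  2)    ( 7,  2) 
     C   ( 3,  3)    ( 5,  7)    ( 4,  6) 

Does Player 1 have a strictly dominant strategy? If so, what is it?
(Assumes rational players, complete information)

Yes, Player 1's strictly dominant strategy is B

Work:
A strategy strictly dominates another if it gives a strictly higher payoff against every opponent action. Compare each pair of P1's strategies column-by-column:
  A vs B: [4 vs 5, 6 vs 7, 5 vs 7] → A does not strictly dominate B (column X: 4 ≤ 5)
  A vs C: [4 vs 3, 6 vs 5, 5 vs 4] → A strictly dominates C
  B vs A: [5 vs 4, 7 vs 6, 7 vs 5] → B strictly dominates A
  B vs C: [5 vs 3, 7 vs 5, 7 vs 4] → B strictly dominates C
  C vs A: [3 vs 4, 5 vs 6, 4 vs 5] → C does not strictly dominate A (column X: 3 ≤ 4)
  C vs B: [3 vs 5, 5 vs 7, 4 vs 7] → C does not strictly dominate B (column X: 3 ≤ 5)
B strictly dominates every other strategy → strictly dominant.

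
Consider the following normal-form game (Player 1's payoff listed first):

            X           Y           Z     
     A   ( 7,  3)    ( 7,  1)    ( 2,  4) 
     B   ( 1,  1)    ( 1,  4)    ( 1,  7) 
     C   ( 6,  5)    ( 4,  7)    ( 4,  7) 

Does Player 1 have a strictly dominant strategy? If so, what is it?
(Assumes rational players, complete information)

No strictly dominant strategy exists for Player 1

Work:
A strategy strictly dominates another if it gives a strictly higher payoff against every opponent action. Compare each pair of P1's strategies column-by-column:
  A vs B: [7 vs 1, 7 vs 1, 2 vs 1] → A strictly dominates B
  A vs C: [7 vs 6, 7 vs 4, 2 vs 4] → A does not strictly dominate C (column Z: 2 ≤ 4)
  B vs A: [1 vs 7, 1 vs 7, 1 vs 2] → B does not strictly dominate A (column X: 1 ≤ 7)
  B vs C: [1 vs 6, 1 vs 4, 1 vs 4] → B does not strictly dominate C (column X: 1 ≤ 6)
  C vs A: [6 vs 7, 4 vs 7, 4 vs 2] → C does not strictly dominate A (column X: 6 ≤ 7)
  C vs B: [6 vs 1, 4 vs 1, 4 vs 1] → C strictly dominates B
No single strategy strictly dominates all others → no strictly dominant strategy.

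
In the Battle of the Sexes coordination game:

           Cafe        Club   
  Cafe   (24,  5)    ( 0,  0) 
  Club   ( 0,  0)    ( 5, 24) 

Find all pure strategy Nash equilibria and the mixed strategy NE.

Pure NE: (Cafe, Cafe) and (Club, Club); Mixed NE: p = 0.8276, q = 0.1724

Work:
Check pure NE:
(Cafe, Cafe): (24, 5) - no unilateral deviation beneficial
(Club, Club): (5, 24) - no unilateral deviation beneficial
Mixed NE: P1 plays Cafe with p = 0.8276, P2 plays Cafe with q = 0.1724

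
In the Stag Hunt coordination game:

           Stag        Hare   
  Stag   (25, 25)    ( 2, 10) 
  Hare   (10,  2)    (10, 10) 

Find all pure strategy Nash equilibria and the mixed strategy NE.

Pure NE: (Stag, Stag) and (Hare, Hare); Mixed NE: p = 0.3478, q = 0.3478

Work:
Check pure NE:
(Stag, Stag): (25, 25) - no unilateral deviation beneficial
(Hare, Hare): (10, 10) - no unilateral deviation beneficial
Mixed NE: P1 plays Stag with p = 0.3478, P2 plays Stag with q = 0.3478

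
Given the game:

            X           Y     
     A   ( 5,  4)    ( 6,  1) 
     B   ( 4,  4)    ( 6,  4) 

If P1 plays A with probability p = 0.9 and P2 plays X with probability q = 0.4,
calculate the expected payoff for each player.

E[P1] = 5.56, E[P2] = 2.38

Work:
E[P1] = p·q·π₁(A,X) + p·(1-q)·π₁(A,Y) + (1-p)·q·π₁(B,X) + (1-p)·(1-q)·π₁(B,Y)
= 0.9·0.4·5 + 0.9·0.6·6 + 0.1·0.4·4 + 0.1·0.6·6
= 5.56

E[P2] = 2.38 (similar calculation)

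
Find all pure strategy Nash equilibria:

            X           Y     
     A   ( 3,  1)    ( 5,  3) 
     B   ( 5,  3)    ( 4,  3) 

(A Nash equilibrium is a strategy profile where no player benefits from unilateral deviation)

Nash equilibrium: (A, Y), (B, X)

Work:
Best responses:
  P1 vs X: payoffs [3, 5] → best response B (payoff 5)
  P1 vs Y: payoffs [5, 4] → best response A (payoff 5)
  P2 vs A: payoffs [1, 3] → best response Y (payoff 3)
  P2 vs B: payoffs [3, 3] → best response X/Y (payoff 3)
Mutual best responses: (A,Y), (B,X) → Nash equilibria.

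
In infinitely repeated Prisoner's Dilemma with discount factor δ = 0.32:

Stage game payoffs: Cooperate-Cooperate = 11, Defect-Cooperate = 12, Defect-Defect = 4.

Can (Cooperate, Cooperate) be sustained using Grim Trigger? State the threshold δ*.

δ* = 0.125; since δ = 0.32 ≥ 0.125, cooperation can be sustained

Work:
For Grim Trigger:
Cooperate forever: 11/(1-δ)
Defect then punished: 12 + 4·δ/(1-δ)
Need: 11/(1-δ) ≥ 12 + 4·δ/(1-δ)
Solving: δ ≥ (T-R)/(T-P) = (12-11)/(12-4) = 0.125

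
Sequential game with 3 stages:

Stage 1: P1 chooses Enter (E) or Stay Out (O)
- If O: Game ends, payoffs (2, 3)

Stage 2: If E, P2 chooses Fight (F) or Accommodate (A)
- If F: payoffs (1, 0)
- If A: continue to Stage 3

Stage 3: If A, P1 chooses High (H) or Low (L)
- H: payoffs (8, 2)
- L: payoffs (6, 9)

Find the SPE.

SPE: (E, A, H); Outcome (8, 2)

Work:
Stage 3: P1 chooses H (8 vs 6)
Stage 2: P2: F->0, A->2 (anticipating H). Choose A
Stage 1: P1: O->2, E->8 (anticipating A, H). Choose E
SPE path: E -> A -> H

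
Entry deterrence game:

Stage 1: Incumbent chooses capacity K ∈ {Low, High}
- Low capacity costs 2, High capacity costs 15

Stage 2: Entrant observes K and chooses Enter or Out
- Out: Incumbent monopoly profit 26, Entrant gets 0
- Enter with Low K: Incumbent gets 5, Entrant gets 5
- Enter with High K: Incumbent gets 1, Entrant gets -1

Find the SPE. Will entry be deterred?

SPE: (High, Enter|Low, Out|High); Entry deterred. Incumbent net profit = 11

Work:
After Low K: Entrant enters (5 > 0)
After High K: Entrant stays out (-1 < 0)
Incumbent: Low → 5−2=3, High → 26−15=11
Incumbent chooses High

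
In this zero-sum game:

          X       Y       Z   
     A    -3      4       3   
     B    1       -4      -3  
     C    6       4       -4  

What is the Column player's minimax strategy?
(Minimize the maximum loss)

Column should play Z, value = 3

Work:
Column player minimizes Row's maximum payoff:
Column X: max payoff to Row = 6
Column Y: max payoff to Row = 4
Column Z: max payoff to Row = 3
Minimum is 3, achieved by column Z.
Minimax strategy: Z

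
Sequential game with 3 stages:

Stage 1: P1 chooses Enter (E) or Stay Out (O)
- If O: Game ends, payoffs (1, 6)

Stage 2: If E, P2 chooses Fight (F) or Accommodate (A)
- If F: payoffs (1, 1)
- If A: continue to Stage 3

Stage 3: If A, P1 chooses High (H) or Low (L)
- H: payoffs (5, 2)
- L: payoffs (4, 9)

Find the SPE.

SPE: (E, A, H); Outcome (5, 2)

Work:
Stage 3: P1 chooses H (5 vs 4)
Stage 2: P2: F->1, A->2 (anticipating H). Choose A
Stage 1: P1: O->1, E->5 (anticipating A, H). Choose E
SPE path: E -> A -> H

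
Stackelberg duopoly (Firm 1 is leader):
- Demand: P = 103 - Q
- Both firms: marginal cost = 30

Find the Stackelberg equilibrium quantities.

q₁* (leader) = 36.5, q₂* (follower) = 18.25

Work:
Follower's reaction: q₂ = (a - c - q₁)/2
Leader substitutes: π₁ = q₁·(a - q₁ - (a-c-q₁)/2 - c)
FOC: q₁* = (103 - 30)/2 = 36.50
Then: q₂* = (103 - 30 - 36.5)/2 = 18.25
Leader has first-mover advantage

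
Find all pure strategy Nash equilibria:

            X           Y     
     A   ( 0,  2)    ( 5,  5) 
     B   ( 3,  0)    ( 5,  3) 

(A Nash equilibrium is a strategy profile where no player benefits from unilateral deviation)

Nash equilibrium: (A, Y), (B, Y)

Work:
Best responses:
  P1 vs X: payoffs [0, 3] → best response B (payoff 3)
  P1 vs Y: payoffs [5, 5] → best response A/B (payoff 5)
  P2 vs A: payoffs [2, 5] → best response Y (payoff 5)
  P2 vs B: payoffs [0, 3] → best response Y (payoff 3)
Mutual best responses: (A,Y), (B,Y) → Nash equilibria.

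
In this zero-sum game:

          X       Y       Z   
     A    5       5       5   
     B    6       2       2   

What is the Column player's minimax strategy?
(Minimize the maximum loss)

Column should play Y or Z (all achieve the minimum), value = 5

Work:
Column player minimizes Row's maximum payoff:
Column X: max payoff to Row = 6
Column Y: max payoff to Row = 5
Column Z: max payoff to Row = 5
Minimum is 5, achieved by columns Y, Z (tied).
Each of Y or Z is a minimax strategy.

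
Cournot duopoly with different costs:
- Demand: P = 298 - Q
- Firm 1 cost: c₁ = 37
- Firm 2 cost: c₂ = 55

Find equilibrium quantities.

q₁* = 93.0, q₂* = 75.0

Work:
Reaction: q₁ = (298 - 37 - q₂)/2
Reaction: q₂ = (298 - 55 - q₁)/2
Solve simultaneously:
q₁* = (298 - 2×37 + 55)/3 = 93.0
q₂* = (298 - 2×55 + 37)/3 = 75.0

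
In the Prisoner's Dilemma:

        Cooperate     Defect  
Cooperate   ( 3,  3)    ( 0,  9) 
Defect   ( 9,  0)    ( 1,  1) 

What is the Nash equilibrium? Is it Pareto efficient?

(Defect, Defect) is NE; not Pareto efficient

Work:
Defect dominates Cooperate for both players:
If P2 cooperates: Defect (9) > Cooperate (3)
If P2 defects: Defect (1) > Cooperate (0)
NE: (Defect, Defect) with payoff (1, 1)
But (Cooperate, Cooperate) = (3, 3) Pareto dominates (1, 1)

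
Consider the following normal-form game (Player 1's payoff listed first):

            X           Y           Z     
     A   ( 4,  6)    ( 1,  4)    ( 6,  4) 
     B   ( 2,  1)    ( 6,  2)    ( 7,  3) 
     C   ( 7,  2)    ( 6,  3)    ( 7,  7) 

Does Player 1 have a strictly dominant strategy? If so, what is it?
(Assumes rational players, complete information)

No strictly dominant strategy exists for Player 1

Work:
A strategy strictly dominates another if it gives a strictly higher payoff against every opponent action. Compare each pair of P1's strategies column-by-column:
  A vs B: [4 vs 2, 1 vs 6, 6 vs 7] → A does not strictly dominate B (column Y: 1 ≤ 6)
  A vs C: [4 vs 7, 1 vs 6, 6 vs 7] → A does not strictly dominate C (column X: 4 ≤ 7)
  B vs A: [2 vs 4, 6 vs 1, 7 vs 6] → B does not strictly dominate A (column X: 2 ≤ 4)
  B vs C: [2 vs 7, 6 vs 6, 7 vs 7] → B does not strictly dominate C (column X: 2 ≤ 7)
  C vs A: [7 vs 4, 6 vs 1, 7 vs 6] → C strictly dominates A
  C vs B: [7 vs 2, 6 vs 6, 7 vs 7] → C does not strictly dominate B (column Y: 6 ≤ 6)
No single strategy strictly dominates all others → no strictly dominant strategy.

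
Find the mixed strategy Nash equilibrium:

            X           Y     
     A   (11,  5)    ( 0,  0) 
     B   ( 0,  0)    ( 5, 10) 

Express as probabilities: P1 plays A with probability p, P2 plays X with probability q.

p = 0.6667, q = 0.3125

Work:
Find probabilities that make opponent indifferent:
P2 chooses q to make P1 indifferent between A and B
P1 chooses p to make P2 indifferent between X and Y
Mixed NE: P1 plays (A: 0.6667, B: 0.3333), P2 plays (X: 0.3125, Y: 0.6875)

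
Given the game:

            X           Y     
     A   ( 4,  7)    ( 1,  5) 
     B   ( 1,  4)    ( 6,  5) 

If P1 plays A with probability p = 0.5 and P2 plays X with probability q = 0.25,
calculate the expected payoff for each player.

E[P1] = 3.25, E[P2] = 5.125

Work:
E[P1] = p·q·π₁(A,X) + p·(1-q)·π₁(A,Y) + (1-p)·q·π₁(B,X) + (1-p)·(1-q)·π₁(B,Y)
= 0.5·0.25·4 + 0.5·0.75·1 + 0.5·0.25·1 + 0.5·0.75·6
= 3.25

E[P2] = 5.125 (similar calculation)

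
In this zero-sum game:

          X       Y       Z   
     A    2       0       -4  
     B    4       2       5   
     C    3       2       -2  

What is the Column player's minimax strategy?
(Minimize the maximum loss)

Column should play Y, value = 2

Work:
Column player minimizes Row's maximum payoff:
Column X: max payoff to Row = 4
Column Y: max payoff to Row = 2
Column Z: max payoff to Row = 5
Minimum is 2, achieved by column Y.
Minimax strategy: Y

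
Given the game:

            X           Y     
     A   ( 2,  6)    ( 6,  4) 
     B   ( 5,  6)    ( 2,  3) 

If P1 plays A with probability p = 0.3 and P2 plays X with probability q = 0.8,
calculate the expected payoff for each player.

E[P1] = 3.92, E[P2] = 5.46

Work:
E[P1] = p·q·π₁(A,X) + p·(1-q)·π₁(A,Y) + (1-p)·q·π₁(B,X) + (1-p)·(1-q)·π₁(B,Y)
= 0.3·0.8·2 + 0.3·0.2·6 + 0.7·0.8·5 + 0.7·0.2·2
= 3.92

E[P2] = 5.46 (similar calculation)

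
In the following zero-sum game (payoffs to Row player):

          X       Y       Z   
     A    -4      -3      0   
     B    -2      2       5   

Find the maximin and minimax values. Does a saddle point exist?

Maximin = -2, Minimax = -2, Saddle: True

Work:
Row minimums: [-4, -2] → maximin = -2
Column maximums: [-2, 2, 5] → minimax = -2
Saddle point exists! Game value = -2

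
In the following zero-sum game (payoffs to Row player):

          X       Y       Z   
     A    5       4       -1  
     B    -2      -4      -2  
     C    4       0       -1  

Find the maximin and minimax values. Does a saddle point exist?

Maximin = -1, Minimax = -1, Saddle: True

Work:
Row minimums: [-1, -4, -1] → maximin = -1
Column maximums: [5, 4, -1] → minimax = -1
Saddle point exists! Game value = -1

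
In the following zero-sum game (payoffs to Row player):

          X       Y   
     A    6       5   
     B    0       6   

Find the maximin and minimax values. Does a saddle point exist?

Maximin = 5, Minimax = 6, Saddle: False

Work:
Row minimums: [5, 0] → maximin = 5
Column maximums: [6, 6] → minimax = 6
No saddle point (maximin ≠ minimax). Mixed strategy needed.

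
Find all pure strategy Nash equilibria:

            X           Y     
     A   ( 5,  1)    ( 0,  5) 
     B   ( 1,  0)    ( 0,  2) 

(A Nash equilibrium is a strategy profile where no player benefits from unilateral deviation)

Nash equilibrium: (A, Y), (B, Y)

Work:
Best responses:
  P1 vs X: payoffs [5, 1] → best response A (payoff 5)
  P1 vs Y: payoffs [0, 0] → best response A/B (payoff 0)
  P2 vs A: payoffs [1, 5] → best response Y (payoff 5)
  P2 vs B: payoffs [0, 2] → best response Y (payoff 2)
Mutual best responses: (A,Y), (B,Y) → Nash equilibria.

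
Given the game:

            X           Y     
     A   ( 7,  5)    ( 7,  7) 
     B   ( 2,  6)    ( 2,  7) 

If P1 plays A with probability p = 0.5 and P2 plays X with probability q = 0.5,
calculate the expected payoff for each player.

E[P1] = 4.5, E[P2] = 6.25

Work:
E[P1] = p·q·π₁(A,X) + p·(1-q)·π₁(A,Y) + (1-p)·q·π₁(B,X) + (1-p)·(1-q)·π₁(B,Y)
= 0.5·0.5·7 + 0.5·0.5·7 + 0.5·0.5·2 + 0.5·0.5·2
= 4.5

E[P2] = 6.25 (similar calculation)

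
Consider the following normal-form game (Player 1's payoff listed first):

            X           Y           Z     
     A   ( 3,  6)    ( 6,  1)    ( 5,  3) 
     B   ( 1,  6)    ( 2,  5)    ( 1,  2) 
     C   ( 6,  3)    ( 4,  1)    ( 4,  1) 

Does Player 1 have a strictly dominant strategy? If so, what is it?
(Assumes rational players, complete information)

No strictly dominant strategy exists for Player 1

Work:
A strategy strictly dominates another if it gives a strictly higher payoff against every opponent action. Compare each pair of P1's strategies column-by-column:
  A vs B: [3 vs 1, 6 vs 2, 5 vs 1] → A strictly dominates B
  A vs C: [3 vs 6, 6 vs 4, 5 vs 4] → A does not strictly dominate C (column X: 3 ≤ 6)
  B vs A: [1 vs 3, 2 vs 6, 1 vs 5] → B does not strictly dominate A (column X: 1 ≤ 3)
  B vs C: [1 vs 6, 2 vs 4, 1 vs 4] → B does not strictly dominate C (column X: 1 ≤ 6)
  C vs A: [6 vs 3, 4 vs 6, 4 vs 5] → C does not strictly dominate A (column Y: 4 ≤ 6)
  C vs B: [6 vs 1, 4 vs 2, 4 vs 1] → C strictly dominates B
No single strategy strictly dominates all others → no strictly dominant strategy.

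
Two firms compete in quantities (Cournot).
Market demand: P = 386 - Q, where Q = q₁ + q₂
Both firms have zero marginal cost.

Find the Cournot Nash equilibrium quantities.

q₁* = q₂* = 128.67; P* = 128.67

Work:
Profit: π_i = P·q_i = (a - q_i - q_j)·q_i
FOC: ∂π_i/∂q_i = a - 2q_i - q_j = 0
Reaction function: q_i = (386 - q_j)/2
Symmetry: q* = 386/3 = 128.67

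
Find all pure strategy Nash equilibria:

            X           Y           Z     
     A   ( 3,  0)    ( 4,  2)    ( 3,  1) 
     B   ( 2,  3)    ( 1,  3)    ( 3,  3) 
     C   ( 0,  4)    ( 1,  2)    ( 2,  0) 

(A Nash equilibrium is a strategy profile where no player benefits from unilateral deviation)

Nash equilibrium: (A, Y), (B, Z)

Work:
Best responses:
  P1 vs X: payoffs [3, 2, 0] → best response A (payoff 3)
  P1 vs Y: payoffs [4, 1, 1] → best response A (payoff 4)
  P1 vs Z: payoffs [3, 3, 2] → best response A/B (payoff 3)
  P2 vs A: payoffs [0, 2, 1] → best response Y (payoff 2)
  P2 vs B: payoffs [3, 3, 3] → best response X/Y/Z (payoff 3)
  P2 vs C: payoffs [4, 2, 0] → best response X (payoff 4)
Mutual best responses: (A,Y), (B,Z) → Nash equilibria.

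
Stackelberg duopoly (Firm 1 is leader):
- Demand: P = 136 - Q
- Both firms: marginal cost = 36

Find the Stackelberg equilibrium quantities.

q₁* (leader) = 50.0, q₂* (follower) = 25.0

Work:
Follower's reaction: q₂ = (a - c - q₁)/2
Leader substitutes: π₁ = q₁·(a - q₁ - (a-c-q₁)/2 - c)
FOC: q₁* = (136 - 36)/2 = 50.00
Then: q₂* = (136 - 36 - 50.0)/2 = 25.00
Leader has first-mover advantage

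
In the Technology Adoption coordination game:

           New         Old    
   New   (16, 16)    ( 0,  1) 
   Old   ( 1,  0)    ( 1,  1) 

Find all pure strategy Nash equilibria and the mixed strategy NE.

Pure NE: (New, New) and (Old, Old); Mixed NE: p = 0.0625, q = 0.0625

Work:
Check pure NE:
(New, New): (16, 16) - no unilateral deviation beneficial
(Old, Old): (1, 1) - no unilateral deviation beneficial
Mixed NE: P1 plays New with p = 0.0625, P2 plays New with q = 0.0625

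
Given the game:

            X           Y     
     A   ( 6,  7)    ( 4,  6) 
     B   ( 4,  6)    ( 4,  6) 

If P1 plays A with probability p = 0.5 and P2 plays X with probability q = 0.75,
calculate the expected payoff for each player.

E[P1] = 4.75, E[P2] = 6.375

Work:
E[P1] = p·q·π₁(A,X) + p·(1-q)·π₁(A,Y) + (1-p)·q·π₁(B,X) + (1-p)·(1-q)·π₁(B,Y)
= 0.5·0.75·6 + 0.5·0.25·4 + 0.5·0.75·4 + 0.5·0.25·4
= 4.75

E[P2] = 6.375 (similar calculation)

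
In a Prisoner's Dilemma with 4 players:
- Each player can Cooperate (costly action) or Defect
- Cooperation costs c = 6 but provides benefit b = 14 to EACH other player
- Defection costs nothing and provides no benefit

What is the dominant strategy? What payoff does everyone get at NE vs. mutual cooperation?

Dominant: Defect; NE payoff = 0; Coop payoff = 36

Work:
Defect dominates (saves cost c = 6, benefit to others is external)
NE: All defect → everyone gets 0
If all cooperate: each receives (3)×14 - 6 = 36
Social dilemma: 36 > 0 but NE gives 0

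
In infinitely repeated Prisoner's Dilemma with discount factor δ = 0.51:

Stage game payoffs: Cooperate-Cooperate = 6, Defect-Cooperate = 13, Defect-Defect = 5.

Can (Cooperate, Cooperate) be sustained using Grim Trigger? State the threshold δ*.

δ* = 0.875; since δ = 0.51 < 0.875, cooperation cannot be sustained

Work:
For Grim Trigger:
Cooperate forever: 6/(1-δ)
Defect then punished: 13 + 5·δ/(1-δ)
Need: 6/(1-δ) ≥ 13 + 5·δ/(1-δ)
Solving: δ ≥ (T-R)/(T-P) = (13-6)/(13-5) = 0.875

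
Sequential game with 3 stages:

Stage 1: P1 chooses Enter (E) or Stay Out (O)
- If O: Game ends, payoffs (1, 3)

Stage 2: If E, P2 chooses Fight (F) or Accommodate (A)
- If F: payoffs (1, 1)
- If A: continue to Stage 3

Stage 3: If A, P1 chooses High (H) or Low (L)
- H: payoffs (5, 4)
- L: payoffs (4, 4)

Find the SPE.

SPE: (E, A, H); Outcome (5, 4)

Work:
Stage 3: P1 chooses H (5 vs 4)
Stage 2: P2: F->1, A->4 (anticipating H). Choose A
Stage 1: P1: O->1, E->5 (anticipating A, H). Choose E
SPE path: E -> A -> H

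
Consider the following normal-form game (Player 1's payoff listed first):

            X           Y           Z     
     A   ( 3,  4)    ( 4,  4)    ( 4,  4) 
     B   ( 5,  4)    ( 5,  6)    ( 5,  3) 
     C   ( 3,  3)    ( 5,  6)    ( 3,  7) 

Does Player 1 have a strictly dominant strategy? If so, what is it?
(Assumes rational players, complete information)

No strictly dominant strategy exists for Player 1

Work:
A strategy strictly dominates another if it gives a strictly higher payoff against every opponent action. Compare each pair of P1's strategies column-by-column:
  A vs B: [3 vs 5, 4 vs 5, 4 vs 5] → A does not strictly dominate B (column X: 3 ≤ 5)
  A vs C: [3 vs 3, 4 vs 5, 4 vs 3] → A does not strictly dominate C (column X: 3 ≤ 3)
  B vs A: [5 vs 3, 5 vs 4, 5 vs 4] → B strictly dominates A
  B vs C: [5 vs 3, 5 vs 5, 5 vs 3] → B does not strictly dominate C (column Y: 5 ≤ 5)
  C vs A: [3 vs 3, 5 vs 4, 3 vs 4] → C does not strictly dominate A (column X: 3 ≤ 3)
  C vs B: [3 vs 5, 5 vs 5, 3 vs 5] → C does not strictly dominate B (column X: 3 ≤ 5)
No single strategy strictly dominates all others → no strictly dominant strategy.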